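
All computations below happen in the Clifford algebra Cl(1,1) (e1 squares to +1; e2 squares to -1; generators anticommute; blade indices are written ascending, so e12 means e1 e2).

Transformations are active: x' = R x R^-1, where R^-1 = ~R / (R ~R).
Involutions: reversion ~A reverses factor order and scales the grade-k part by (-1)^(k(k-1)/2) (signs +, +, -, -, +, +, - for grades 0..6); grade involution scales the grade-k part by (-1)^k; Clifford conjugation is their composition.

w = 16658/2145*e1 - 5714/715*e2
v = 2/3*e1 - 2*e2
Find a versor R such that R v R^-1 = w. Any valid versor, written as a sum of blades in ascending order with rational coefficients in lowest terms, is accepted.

Why this works: both vectors square to -32/9, so q(v) = q(w) and R = v + w = 18088/2145*e1 - 7144/715*e2 carries v to w — its own direction survives, the complement (v - w)/2 flips.
Answer: 18088/2145*e1 - 7144/715*e2


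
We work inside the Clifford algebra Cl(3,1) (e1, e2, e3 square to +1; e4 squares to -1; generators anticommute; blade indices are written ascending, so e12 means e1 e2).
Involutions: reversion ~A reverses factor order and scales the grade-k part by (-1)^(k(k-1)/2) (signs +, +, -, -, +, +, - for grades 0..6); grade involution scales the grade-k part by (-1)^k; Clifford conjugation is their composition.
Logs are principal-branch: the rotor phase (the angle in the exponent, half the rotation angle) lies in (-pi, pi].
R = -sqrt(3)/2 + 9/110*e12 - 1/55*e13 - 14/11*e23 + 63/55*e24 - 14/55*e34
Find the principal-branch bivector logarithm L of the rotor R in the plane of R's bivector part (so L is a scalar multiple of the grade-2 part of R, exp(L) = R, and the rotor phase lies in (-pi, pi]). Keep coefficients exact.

The scalar part of R is -sqrt(3)/2, which fixes the principal-branch rotor phase; the unit plane is then the bivector part divided by the sine of that phase, and L is that plane scaled by the phase.
Concretely: cos(phase) = -sqrt(3)/2 gives phase = ±5*pi/6, and since phase/sin(phase) is even the sign is immaterial: L = (phase/sin(phase)) * <R>_2 = (5*pi/3) * <R>_2.
Answer: 3*pi/22*e12 - pi/33*e13 - 70*pi/33*e23 + 21*pi/11*e24 - 14*pi/33*e34


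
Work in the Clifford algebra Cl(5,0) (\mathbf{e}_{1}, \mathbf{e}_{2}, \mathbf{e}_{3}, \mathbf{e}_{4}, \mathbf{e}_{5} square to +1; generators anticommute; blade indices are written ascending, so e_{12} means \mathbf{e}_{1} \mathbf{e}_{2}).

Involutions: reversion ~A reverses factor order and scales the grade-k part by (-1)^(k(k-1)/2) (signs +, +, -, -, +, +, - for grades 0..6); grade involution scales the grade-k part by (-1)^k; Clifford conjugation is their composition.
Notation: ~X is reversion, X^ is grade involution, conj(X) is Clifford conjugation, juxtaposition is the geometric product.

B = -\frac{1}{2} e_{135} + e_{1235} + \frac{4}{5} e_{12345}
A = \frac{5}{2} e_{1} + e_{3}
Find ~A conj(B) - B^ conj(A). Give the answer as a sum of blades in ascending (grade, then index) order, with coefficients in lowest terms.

first term: \frac{1}{2} e_{15} - \frac{5}{4} e_{35} + e_{125} + \frac{5}{2} e_{235} - \frac{4}{5} e_{1245} - 2 e_{2345}
second term: \frac{1}{2} e_{15} - \frac{5}{4} e_{35} + e_{125} + \frac{5}{2} e_{235} + \frac{4}{5} e_{1245} + 2 e_{2345}
Answer: -\frac{8}{5} e_{1245} - 4 e_{2345}


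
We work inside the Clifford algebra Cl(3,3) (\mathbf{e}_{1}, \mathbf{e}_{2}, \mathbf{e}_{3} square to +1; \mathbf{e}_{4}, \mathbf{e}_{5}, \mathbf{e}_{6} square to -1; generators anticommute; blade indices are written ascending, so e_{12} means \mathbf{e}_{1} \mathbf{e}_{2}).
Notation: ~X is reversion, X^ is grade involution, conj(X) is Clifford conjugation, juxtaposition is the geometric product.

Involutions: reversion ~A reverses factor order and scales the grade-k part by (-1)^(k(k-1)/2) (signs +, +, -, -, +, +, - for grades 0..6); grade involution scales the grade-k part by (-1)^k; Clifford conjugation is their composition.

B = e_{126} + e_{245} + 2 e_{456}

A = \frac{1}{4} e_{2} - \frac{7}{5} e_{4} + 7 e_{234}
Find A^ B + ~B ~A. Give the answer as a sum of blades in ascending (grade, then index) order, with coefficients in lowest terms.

first term: \frac{1}{4} e_{16} + \frac{7}{5} e_{25} + 7 e_{35} - \frac{1}{4} e_{45} - \frac{14}{5} e_{56} + \frac{7}{5} e_{1246} + 7 e_{1346} + 14 e_{2356} - \frac{1}{2} e_{2456}
second term: \frac{1}{4} e_{16} + \frac{7}{5} e_{25} + 7 e_{35} - \frac{1}{4} e_{45} - \frac{14}{5} e_{56} - \frac{7}{5} e_{1246} - 7 e_{1346} - 14 e_{2356} + \frac{1}{2} e_{2456}
Answer: \frac{1}{2} e_{16} + \frac{14}{5} e_{25} + 14 e_{35} - \frac{1}{2} e_{45} - \frac{28}{5} e_{56}


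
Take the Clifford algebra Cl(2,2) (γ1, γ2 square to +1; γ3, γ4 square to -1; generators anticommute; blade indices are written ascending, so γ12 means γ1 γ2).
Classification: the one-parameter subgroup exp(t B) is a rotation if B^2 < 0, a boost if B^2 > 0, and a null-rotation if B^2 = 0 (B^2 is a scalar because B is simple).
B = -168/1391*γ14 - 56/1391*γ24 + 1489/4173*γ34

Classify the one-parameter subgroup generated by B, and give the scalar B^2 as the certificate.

B^2 term by term: the squares give (-168/1391)^2*(γ14)^2 + (-56/1391)^2*(γ24)^2 + (1489/4173)^2*(γ34)^2 = 28224/1934881*(+1) + 3136/1934881*(+1) + 2217121/17413929*(-1) = -1/9 (each basis 2-blade squares to minus the product of its generators' squares); cross terms between blades sharing an index anticommute and cancel. So B^2 = -1/9.
Answer: rotation, certificate B^2 = -1/9. The scalar -1/9 is the complete invariant here: its sign names the subgroup type.


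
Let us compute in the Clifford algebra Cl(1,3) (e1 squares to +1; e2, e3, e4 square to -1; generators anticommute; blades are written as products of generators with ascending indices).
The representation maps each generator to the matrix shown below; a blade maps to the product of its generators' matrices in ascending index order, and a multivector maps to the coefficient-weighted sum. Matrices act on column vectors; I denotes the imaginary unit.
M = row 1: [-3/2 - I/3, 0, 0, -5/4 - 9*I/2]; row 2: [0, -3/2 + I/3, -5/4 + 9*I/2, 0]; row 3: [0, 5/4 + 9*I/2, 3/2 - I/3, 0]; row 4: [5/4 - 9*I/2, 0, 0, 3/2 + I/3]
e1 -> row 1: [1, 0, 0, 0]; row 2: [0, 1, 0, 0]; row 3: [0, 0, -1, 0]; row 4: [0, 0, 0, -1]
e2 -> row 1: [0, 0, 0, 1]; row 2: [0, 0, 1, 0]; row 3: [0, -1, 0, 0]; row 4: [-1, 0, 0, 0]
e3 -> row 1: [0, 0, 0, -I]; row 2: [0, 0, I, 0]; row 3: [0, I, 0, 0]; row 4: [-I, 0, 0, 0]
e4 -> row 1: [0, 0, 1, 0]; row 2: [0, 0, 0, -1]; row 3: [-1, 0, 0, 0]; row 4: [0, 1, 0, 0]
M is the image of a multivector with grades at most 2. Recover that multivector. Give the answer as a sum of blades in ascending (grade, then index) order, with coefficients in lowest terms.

Method: the blade images are trace-orthogonal — tr(rho(e_A) rho(e_B)^-1) = 4 if A = B and 0 otherwise — and rho(e_A)^-1 = (e_A)^2 * rho(e_A) with (e_A)^2 = +1 or -1, so the coefficient of e_A in the preimage is (e_A)^2 * tr(M rho(e_A))/4.
Nonzero projections over blades of grade <= 2: e1: (e1)^2 = +1, tr(M rho(e1)) = -6, coefficient -3/2; e2: (e2)^2 = -1, tr(M rho(e2)) = 5, coefficient -5/4; e3: (e3)^2 = -1, tr(M rho(e3)) = -18, coefficient 9/2; e2 e3: (e2 e3)^2 = -1, tr(M rho(e2 e3)) = -4/3, coefficient 1/3. Every other blade of grade <= 2 projects to 0.
Answer: -3/2*e1 - 5/4*e2 + 9/2*e3 + 1/3*e2 e3


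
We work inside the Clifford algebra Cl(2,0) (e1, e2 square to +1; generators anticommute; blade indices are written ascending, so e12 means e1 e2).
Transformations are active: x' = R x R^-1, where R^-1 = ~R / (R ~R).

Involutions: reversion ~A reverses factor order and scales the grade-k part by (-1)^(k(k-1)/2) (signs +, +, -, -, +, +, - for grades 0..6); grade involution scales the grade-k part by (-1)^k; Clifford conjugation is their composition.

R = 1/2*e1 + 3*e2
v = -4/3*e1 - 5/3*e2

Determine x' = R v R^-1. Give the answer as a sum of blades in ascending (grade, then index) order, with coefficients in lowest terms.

~R = 1/2*e1 + 3*e2, and R ~R = 37/4, so R^-1 = ~R / (37/4).
R v = -17/3 + 19/6*e12
Answer: 80/111*e1 - 223/111*e2


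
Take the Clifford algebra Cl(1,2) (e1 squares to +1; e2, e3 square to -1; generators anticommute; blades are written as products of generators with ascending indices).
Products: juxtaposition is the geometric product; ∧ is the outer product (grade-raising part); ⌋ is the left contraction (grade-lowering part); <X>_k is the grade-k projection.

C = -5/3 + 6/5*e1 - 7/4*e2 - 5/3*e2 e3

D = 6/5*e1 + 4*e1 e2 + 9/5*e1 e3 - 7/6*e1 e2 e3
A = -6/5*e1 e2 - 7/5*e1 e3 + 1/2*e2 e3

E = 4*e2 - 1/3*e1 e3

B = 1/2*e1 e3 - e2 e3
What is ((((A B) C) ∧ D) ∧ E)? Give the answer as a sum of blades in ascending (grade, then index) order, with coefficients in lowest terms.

step 1: -1/5 + 23/20*e1 e2 - 6/5*e1 e3 + 3/5*e2 e3
step 2: 4/3 + 709/400*e1 - 103/100*e2 + 39/100*e3 + 1/12*e1 e2 + 47/12*e1 e3 - 2/3*e2 e3 - 69/50*e1 e2 e3
step 3: 8/5*e1 + 4927/750*e1 e2 + 483/250*e1 e3 + 4763/4500*e1 e2 e3
step 4: 32/5*e1 e2 - 966/125*e1 e2 e3
Answer: 32/5*e1 e2 - 966/125*e1 e2 e3


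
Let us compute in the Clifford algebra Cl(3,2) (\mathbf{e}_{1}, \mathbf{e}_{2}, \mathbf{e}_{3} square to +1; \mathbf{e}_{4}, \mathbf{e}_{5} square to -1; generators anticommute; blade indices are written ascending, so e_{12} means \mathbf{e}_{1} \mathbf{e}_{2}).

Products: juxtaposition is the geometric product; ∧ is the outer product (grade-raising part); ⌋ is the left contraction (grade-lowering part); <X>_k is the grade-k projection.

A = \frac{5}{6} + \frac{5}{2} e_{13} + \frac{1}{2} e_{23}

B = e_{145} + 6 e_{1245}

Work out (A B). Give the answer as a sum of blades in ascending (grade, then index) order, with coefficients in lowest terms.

step 1: \frac{5}{6} e_{145} - \frac{5}{2} e_{345} + 5 e_{1245} - 3 e_{1345} + 15 e_{2345} + \frac{1}{2} e_{12345}
Answer: \frac{5}{6} e_{145} - \frac{5}{2} e_{345} + 5 e_{1245} - 3 e_{1345} + 15 e_{2345} + \frac{1}{2} e_{12345}


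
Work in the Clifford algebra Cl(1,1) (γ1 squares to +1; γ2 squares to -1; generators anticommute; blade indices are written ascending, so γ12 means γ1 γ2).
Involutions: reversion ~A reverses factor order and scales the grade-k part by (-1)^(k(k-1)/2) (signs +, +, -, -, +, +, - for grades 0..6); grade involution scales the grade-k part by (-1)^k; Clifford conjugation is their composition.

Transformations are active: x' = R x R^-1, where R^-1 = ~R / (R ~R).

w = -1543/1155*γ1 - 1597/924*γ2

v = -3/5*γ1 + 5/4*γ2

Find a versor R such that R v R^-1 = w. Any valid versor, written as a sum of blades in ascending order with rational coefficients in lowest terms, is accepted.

Equal squares first: v^2 = w^2 = -481/400. Then v + w = -2236/1155*γ1 - 221/462*γ2 is a versor taking v to w, provided it is invertible.
Answer: -2236/1155*γ1 - 221/462*γ2


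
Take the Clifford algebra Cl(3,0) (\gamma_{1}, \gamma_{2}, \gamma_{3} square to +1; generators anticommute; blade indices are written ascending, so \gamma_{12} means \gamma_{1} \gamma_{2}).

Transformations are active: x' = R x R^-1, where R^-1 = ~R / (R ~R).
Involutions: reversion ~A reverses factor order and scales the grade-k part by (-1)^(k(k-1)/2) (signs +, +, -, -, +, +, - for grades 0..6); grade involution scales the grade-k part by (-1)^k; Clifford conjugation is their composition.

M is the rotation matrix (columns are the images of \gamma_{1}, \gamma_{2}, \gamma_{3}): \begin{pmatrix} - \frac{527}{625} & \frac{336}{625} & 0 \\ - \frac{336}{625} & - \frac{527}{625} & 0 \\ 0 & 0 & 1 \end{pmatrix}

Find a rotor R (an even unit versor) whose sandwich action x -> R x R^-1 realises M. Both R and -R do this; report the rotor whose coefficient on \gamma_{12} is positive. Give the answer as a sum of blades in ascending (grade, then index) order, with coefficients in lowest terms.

Method: write R = a + b12*\gamma_{12} + b13*\gamma_{13} + b23*\gamma_{23} with a^2 + b12^2 + b13^2 + b23^2 = 1 (so R^-1 = ~R). Expanding the columns R e_j ~R gives tr M = 4a^2 - 1 and, from the antisymmetric part, M21 - M12 = -4a*b12, M13 - M31 = 4a*b13, M32 - M23 = -4a*b23.
Here tr M = -\frac{429}{625}, so a^2 = (1 + tr M)/4 = \frac{49}{625} and a = ±\frac{7}{25}. Taking a = \frac{7}{25}: M21 - M12 = -\frac{672}{625}, M13 - M31 = 0, M32 - M23 = 0, giving b12 = \frac{24}{25}, b13 = 0, b23 = 0, i.e. R = \frac{7}{25} + \frac{24}{25} \gamma_{12}.
Its \gamma_{12} coefficient is already positive.
Answer: \frac{7}{25} + \frac{24}{25} \gamma_{12}. Why the constraint matters: R and -R act identically through the sandwich — M has trace -\frac{429}{625} either way — so only the sign condition on \gamma_{12} picks one of the two preimages.


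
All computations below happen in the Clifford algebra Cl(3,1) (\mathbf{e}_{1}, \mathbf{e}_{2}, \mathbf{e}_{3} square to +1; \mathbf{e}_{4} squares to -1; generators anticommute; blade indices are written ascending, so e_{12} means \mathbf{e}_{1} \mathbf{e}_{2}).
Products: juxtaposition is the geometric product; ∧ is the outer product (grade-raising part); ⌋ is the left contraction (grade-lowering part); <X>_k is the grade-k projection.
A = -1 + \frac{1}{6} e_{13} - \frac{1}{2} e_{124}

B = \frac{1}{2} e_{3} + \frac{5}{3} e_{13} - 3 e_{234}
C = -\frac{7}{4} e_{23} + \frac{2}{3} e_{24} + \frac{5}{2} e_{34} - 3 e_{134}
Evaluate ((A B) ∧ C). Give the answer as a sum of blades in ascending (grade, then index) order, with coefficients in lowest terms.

step 1: -\frac{5}{18} + \frac{1}{12} e_{1} - \frac{1}{2} e_{3} - \frac{19}{6} e_{13} + \frac{1}{2} e_{124} + \frac{23}{6} e_{234} + \frac{1}{4} e_{1234}
step 2: \frac{35}{72} e_{23} - \frac{5}{27} e_{24} - \frac{25}{36} e_{34} - \frac{7}{48} e_{123} + \frac{1}{18} e_{124} + \frac{25}{24} e_{134} + \frac{1}{3} e_{234} + \frac{19}{9} e_{1234}
Answer: \frac{35}{72} e_{23} - \frac{5}{27} e_{24} - \frac{25}{36} e_{34} - \frac{7}{48} e_{123} + \frac{1}{18} e_{124} + \frac{25}{24} e_{134} + \frac{1}{3} e_{234} + \frac{19}{9} e_{1234}


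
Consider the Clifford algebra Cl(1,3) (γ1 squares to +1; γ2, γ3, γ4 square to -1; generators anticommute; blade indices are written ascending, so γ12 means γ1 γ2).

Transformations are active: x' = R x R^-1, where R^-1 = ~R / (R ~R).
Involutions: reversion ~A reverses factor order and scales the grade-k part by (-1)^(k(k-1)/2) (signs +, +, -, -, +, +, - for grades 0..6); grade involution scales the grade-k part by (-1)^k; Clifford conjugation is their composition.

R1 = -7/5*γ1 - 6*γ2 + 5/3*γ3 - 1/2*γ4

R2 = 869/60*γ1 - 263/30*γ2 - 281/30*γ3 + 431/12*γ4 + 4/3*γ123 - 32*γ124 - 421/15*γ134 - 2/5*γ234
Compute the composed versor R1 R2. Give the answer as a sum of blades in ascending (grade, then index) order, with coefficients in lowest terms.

Distribute over the terms of R1 (each basis-blade product reordered to ascending indices, repeated generators contracted through their squares):
(-7/5*γ1) R2 = -6083/300 + 1841/150*γ12 + 1967/150*γ13 - 3017/60*γ14 - 28/15*γ23 + 224/5*γ24 + 2947/75*γ34 + 14/25*γ1234
(-6*γ2) R2 = -263/5 + 869/10*γ12 - 8*γ13 + 192*γ14 + 281/5*γ23 - 431/2*γ24 - 12/5*γ34 - 842/5*γ1234
(5/3*γ3) R2 = 281/18 - 20/9*γ12 - 869/36*γ13 - 421/9*γ14 + 263/18*γ23 - 2/3*γ24 + 2155/36*γ34 - 160/3*γ1234
(-1/2*γ4) R2 = 431/24 - 16*γ12 - 421/30*γ13 + 869/120*γ14 - 1/5*γ23 - 263/60*γ24 - 281/60*γ34 + 2/3*γ1234
Summing the partial products and collecting blades:
Answer: -70753/1800 + 18214/225*γ12 - 29753/900*γ13 + 7357/72*γ14 + 6187/90*γ23 - 703/4*γ24 + 20716/225*γ34 - 16538/75*γ1234


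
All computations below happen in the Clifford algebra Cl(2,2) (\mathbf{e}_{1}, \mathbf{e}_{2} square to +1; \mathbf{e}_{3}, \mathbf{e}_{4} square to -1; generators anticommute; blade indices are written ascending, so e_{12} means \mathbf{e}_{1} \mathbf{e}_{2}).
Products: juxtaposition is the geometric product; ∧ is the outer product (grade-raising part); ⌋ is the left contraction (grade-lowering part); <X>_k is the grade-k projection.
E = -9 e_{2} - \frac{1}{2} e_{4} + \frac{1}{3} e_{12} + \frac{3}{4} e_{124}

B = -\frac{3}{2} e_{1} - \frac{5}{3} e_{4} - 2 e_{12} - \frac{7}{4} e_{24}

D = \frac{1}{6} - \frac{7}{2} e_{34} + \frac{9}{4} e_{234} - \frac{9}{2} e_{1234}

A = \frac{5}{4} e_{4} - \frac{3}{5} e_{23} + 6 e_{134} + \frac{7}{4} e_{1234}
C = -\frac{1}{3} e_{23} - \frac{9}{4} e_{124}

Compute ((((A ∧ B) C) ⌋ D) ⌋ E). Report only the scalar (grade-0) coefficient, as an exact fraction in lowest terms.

step 1: \frac{15}{8} e_{14} + \frac{9}{10} e_{123} - \frac{5}{2} e_{124} + e_{234}
step 2: \frac{45}{8} - \frac{3}{10} e_{1} + \frac{135}{32} e_{2} - \frac{1}{3} e_{4} - \frac{9}{4} e_{13} + \frac{81}{40} e_{34} + \frac{5}{6} e_{134} - \frac{5}{8} e_{1234}
step 3: \frac{867}{80} - \frac{129}{160} e_{2} + \frac{7}{6} e_{3} + \frac{729}{80} e_{12} + \frac{3}{4} e_{23} - \frac{81}{8} e_{24} - \frac{1305}{128} e_{34} + \frac{3}{2} e_{123} + \frac{1215}{64} e_{134} + \frac{2241}{160} e_{234} - \frac{405}{16} e_{1234}
step 4: \frac{135}{32} - \frac{293}{40} e_{1} - \frac{7803}{80} e_{2} - \frac{3921}{320} e_{4} + \frac{289}{80} e_{12} + \frac{387}{640} e_{14} + \frac{2601}{320} e_{124}
Answer: \frac{135}{32}


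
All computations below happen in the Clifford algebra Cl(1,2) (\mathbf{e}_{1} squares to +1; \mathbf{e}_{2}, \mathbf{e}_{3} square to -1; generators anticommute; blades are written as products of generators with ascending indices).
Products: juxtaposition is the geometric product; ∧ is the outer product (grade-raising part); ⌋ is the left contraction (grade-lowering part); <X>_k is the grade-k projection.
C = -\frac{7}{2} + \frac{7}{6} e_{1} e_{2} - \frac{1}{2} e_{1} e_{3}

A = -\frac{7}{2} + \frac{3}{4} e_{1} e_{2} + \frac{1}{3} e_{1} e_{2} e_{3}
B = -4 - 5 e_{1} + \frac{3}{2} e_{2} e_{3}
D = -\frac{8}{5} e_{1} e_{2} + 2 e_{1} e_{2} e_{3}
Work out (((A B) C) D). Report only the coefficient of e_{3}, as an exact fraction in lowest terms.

step 1: 14 + 17 e_{1} + \frac{15}{4} e_{2} - 3 e_{1} e_{2} - \frac{9}{8} e_{1} e_{3} - \frac{83}{12} e_{2} e_{3} - \frac{4}{3} e_{1} e_{2} e_{3}
step 2: -\frac{831}{16} - \frac{441}{8} e_{1} + \frac{145}{24} e_{2} - \frac{181}{18} e_{3} + \frac{187}{8} e_{1} e_{2} - \frac{1603}{144} e_{1} e_{3} + \frac{1027}{48} e_{2} e_{3} + \frac{157}{24} e_{1} e_{2} e_{3}
step 3: -\frac{3029}{60} - \frac{1259}{24} e_{1} + \frac{39767}{360} e_{2} + \frac{2177}{60} e_{3} + \frac{9289}{90} e_{1} e_{2} - \frac{443}{20} e_{1} e_{3} - \frac{16639}{180} e_{2} e_{3} - \frac{31603}{360} e_{1} e_{2} e_{3}
Answer: \frac{2177}{60}


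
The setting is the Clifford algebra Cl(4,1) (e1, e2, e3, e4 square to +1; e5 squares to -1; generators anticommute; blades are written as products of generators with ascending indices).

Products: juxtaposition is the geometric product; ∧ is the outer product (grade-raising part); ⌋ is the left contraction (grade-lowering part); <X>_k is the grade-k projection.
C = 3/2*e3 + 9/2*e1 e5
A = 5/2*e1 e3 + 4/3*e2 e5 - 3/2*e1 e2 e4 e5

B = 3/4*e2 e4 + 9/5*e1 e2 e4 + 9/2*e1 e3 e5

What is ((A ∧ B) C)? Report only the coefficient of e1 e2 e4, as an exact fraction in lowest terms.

step 1: -15/8*e1 e2 e3 e4
step 2: 45/16*e1 e2 e4 + 135/16*e2 e3 e4 e5
Answer: 45/16


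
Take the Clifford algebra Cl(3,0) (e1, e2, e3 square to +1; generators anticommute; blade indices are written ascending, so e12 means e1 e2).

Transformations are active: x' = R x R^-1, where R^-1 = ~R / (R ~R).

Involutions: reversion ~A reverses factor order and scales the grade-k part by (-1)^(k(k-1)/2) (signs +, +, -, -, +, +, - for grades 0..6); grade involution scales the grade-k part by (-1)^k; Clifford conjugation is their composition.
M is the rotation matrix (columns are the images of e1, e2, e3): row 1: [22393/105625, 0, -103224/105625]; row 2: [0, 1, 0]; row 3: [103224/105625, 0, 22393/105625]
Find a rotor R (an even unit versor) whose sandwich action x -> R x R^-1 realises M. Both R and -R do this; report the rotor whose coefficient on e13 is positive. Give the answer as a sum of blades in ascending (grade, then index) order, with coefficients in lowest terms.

Method: write R = a + b12*e12 + b13*e13 + b23*e23 with a^2 + b12^2 + b13^2 + b23^2 = 1 (so R^-1 = ~R). Expanding the columns R e_j ~R gives tr M = 4a^2 - 1 and, from the antisymmetric part, M21 - M12 = -4a*b12, M13 - M31 = 4a*b13, M32 - M23 = -4a*b23.
Here tr M = 150411/105625, so a^2 = (1 + tr M)/4 = 64009/105625 and a = ±253/325. Taking a = 253/325: M21 - M12 = 0, M13 - M31 = -206448/105625, M32 - M23 = 0, giving b12 = 0, b13 = -204/325, b23 = 0, i.e. R = 253/325 - 204/325*e13.
Its e13 coefficient is negative, so report the other preimage -R.
Answer: -253/325 + 204/325*e13. Note: both R and -R realise this M (trace 150411/105625); the covering map identifies them, and the e13-coefficient sign is the tie-breaker.


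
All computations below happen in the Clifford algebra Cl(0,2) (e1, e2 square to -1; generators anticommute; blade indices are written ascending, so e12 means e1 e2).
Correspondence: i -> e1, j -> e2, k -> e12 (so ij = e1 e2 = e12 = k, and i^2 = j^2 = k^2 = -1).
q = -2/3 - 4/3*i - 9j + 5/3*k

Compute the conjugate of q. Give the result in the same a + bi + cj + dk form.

In blades: q = -2/3 - 4/3*e1 - 9*e2 + 5/3*e12.
Conjugation here is Clifford conjugation: the scalar is fixed and the grade-1 and grade-2 blades all flip sign, giving -2/3 + 4/3*e1 + 9*e2 - 5/3*e12; translating back:
Answer: -2/3 + 4/3*i + 9j - 5/3*k


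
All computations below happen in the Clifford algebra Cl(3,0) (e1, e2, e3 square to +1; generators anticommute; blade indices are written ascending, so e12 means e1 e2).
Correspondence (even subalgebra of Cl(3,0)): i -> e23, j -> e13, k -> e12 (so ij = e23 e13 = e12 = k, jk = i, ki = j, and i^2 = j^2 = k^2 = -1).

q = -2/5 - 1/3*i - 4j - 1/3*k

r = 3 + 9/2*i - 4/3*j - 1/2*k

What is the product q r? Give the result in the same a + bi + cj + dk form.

In blades: q = -2/5 - 1/3*e12 - 4*e13 - 1/3*e23, r = 3 - 1/2*e12 - 4/3*e13 + 9/2*e23.
Distribute q over r term by term (generator squares from the signature, products reordered to ascending indices): (-2/5)*r = -6/5 + 1/5*e12 + 8/15*e13 - 9/5*e23; (-1/3*e12)*r = -1/6 - e12 - 3/2*e13 - 4/9*e23; (-4*e13)*r = -16/3 + 18*e12 - 12*e13 + 2*e23; (-1/3*e23)*r = 3/2 + 4/9*e12 - 1/6*e13 - e23.
Sum: -26/5 + 794/45*e12 - 197/15*e13 - 56/45*e23; translating back through the correspondence:
Answer: -26/5 - 56/45*i - 197/15*j + 794/45*k


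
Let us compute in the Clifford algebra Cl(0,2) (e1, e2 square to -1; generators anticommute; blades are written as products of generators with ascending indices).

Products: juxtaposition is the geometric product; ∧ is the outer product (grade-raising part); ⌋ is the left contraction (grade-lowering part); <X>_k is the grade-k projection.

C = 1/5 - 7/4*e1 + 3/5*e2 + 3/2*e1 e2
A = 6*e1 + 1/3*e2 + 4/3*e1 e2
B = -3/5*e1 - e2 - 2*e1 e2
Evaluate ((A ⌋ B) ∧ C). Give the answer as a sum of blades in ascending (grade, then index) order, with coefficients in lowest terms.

step 1: 33/5 - 2/3*e1 + 12*e2
step 2: 33/25 - 701/60*e1 + 159/25*e2 + 61/2*e1 e2
Answer: 33/25 - 701/60*e1 + 159/25*e2 + 61/2*e1 e2


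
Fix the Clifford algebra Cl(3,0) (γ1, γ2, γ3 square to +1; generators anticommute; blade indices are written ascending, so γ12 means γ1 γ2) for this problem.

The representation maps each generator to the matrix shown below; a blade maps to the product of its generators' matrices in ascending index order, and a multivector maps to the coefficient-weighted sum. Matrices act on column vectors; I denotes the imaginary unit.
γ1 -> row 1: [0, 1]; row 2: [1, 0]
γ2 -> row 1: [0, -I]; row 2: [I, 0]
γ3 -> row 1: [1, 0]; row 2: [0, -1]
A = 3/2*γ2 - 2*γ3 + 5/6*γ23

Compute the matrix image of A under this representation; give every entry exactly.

Bivector images (products of the table entries): rho(γ23) = rho(γ2)rho(γ3) = row 1: [0, I]; row 2: [I, 0].
M = (3/2)*rho(γ2) + (-2)*rho(γ3) + (5/6)*rho(γ23), summed entrywise:
Answer: row 1: [-2, -2*I/3]; row 2: [7*I/3, 2]


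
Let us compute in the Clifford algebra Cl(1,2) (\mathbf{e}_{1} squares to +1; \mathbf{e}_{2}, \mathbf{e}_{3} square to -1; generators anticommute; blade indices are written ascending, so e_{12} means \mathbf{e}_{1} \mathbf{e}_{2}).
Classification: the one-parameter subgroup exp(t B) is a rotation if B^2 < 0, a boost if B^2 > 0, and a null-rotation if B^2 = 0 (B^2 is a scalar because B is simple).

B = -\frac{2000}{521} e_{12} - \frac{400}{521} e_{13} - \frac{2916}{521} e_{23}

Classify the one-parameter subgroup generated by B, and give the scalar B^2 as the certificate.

B^2 term by term: the squares give (-\frac{2000}{521})^2*(e_{12})^2 + (-\frac{400}{521})^2*(e_{13})^2 + (-\frac{2916}{521})^2*(e_{23})^2 = \frac{4000000}{271441}*(+1) + \frac{160000}{271441}*(+1) + \frac{8503056}{271441}*(-1) = -16 (each basis 2-blade squares to minus the product of its generators' squares); cross terms between blades sharing an index anticommute and cancel. So B^2 = -16.
Answer: rotation, certificate B^2 = -16. Why this suffices: the scalar -16 survives any versor conjugation, so its sign alone determines the class however B is presented.


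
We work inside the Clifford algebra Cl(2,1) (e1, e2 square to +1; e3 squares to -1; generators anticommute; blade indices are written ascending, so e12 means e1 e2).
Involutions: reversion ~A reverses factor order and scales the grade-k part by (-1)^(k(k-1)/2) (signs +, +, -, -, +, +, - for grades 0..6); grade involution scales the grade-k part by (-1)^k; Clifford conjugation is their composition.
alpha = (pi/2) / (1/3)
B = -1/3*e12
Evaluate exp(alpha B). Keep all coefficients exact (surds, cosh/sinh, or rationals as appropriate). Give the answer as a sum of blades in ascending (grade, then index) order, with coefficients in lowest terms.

B^2 = (-1/3)^2*(e12)^2 = 1/9*(-1) = -1/9 (a basis 2-blade squares to minus the product of its generators' squares).
B^2 = -1/9 — the series telescopes trigonometrically here: l = 1/3, alpha*l = pi/2, so exp(alpha B) = cos(pi/2) + (sin(pi/2)/(1/3))*B = 0 + (3)*B.
Answer: -e12


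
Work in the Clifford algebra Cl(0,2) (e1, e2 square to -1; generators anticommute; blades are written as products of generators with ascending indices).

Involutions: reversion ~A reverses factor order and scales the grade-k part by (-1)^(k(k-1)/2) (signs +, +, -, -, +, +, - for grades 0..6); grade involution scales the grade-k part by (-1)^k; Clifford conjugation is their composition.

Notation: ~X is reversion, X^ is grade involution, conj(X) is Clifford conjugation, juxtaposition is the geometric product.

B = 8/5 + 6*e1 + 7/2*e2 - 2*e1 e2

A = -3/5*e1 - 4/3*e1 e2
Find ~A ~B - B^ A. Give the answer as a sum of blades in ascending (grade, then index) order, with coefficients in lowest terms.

first term: 14/15 - 422/75*e1 + 46/5*e2 + 1/30*e1 e2
second term: -94/15 + 278/75*e1 - 34/5*e2 - 127/30*e1 e2
Answer: 36/5 - 28/3*e1 + 16*e2 + 64/15*e1 e2


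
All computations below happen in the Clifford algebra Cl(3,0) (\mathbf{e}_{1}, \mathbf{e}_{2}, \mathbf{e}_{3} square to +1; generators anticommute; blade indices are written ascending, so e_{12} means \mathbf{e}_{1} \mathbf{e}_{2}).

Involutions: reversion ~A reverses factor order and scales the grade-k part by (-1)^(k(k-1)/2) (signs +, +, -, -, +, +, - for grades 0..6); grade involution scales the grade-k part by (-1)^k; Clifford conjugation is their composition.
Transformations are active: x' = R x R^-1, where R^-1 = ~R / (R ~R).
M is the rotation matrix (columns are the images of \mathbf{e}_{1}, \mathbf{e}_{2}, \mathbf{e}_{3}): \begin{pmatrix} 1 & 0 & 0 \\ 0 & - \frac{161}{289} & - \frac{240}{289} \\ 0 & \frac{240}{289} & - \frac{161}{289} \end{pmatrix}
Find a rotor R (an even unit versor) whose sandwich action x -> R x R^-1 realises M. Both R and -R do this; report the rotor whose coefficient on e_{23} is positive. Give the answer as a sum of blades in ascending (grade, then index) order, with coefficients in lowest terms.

Method: write R = a + b12*e_{12} + b13*e_{13} + b23*e_{23} with a^2 + b12^2 + b13^2 + b23^2 = 1 (so R^-1 = ~R). Expanding the columns R e_j ~R gives tr M = 4a^2 - 1 and, from the antisymmetric part, M21 - M12 = -4a*b12, M13 - M31 = 4a*b13, M32 - M23 = -4a*b23.
Here tr M = -\frac{33}{289}, so a^2 = (1 + tr M)/4 = \frac{64}{289} and a = ±\frac{8}{17}. Taking a = \frac{8}{17}: M21 - M12 = 0, M13 - M31 = 0, M32 - M23 = \frac{480}{289}, giving b12 = 0, b13 = 0, b23 = -\frac{15}{17}, i.e. R = \frac{8}{17} - \frac{15}{17} e_{23}.
Its e_{23} coefficient is negative, so report the other preimage -R.
Answer: -\frac{8}{17} + \frac{15}{17} e_{23}. Recall the cover is two-to-one: with M of trace -\frac{33}{289}, both preimages act alike, and the stated e_{23} sign chooses the sheet.


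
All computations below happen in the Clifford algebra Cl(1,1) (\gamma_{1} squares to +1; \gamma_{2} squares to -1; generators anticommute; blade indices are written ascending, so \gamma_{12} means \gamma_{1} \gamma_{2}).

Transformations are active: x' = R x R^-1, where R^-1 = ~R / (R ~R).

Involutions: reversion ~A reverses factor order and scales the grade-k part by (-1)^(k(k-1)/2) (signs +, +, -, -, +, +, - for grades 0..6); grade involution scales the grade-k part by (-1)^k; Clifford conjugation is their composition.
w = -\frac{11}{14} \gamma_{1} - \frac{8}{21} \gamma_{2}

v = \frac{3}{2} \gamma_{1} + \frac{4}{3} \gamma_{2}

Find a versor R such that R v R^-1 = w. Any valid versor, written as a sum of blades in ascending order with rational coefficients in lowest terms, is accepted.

Sketch: the shared square \frac{17}{36} makes R = v + w = \frac{5}{7} \gamma_{1} + \frac{20}{21} \gamma_{2} the natural versor; its sandwich fixes that direction, negates (v - w)/2, and sends v to w.
Answer: \frac{5}{7} \gamma_{1} + \frac{20}{21} \gamma_{2}


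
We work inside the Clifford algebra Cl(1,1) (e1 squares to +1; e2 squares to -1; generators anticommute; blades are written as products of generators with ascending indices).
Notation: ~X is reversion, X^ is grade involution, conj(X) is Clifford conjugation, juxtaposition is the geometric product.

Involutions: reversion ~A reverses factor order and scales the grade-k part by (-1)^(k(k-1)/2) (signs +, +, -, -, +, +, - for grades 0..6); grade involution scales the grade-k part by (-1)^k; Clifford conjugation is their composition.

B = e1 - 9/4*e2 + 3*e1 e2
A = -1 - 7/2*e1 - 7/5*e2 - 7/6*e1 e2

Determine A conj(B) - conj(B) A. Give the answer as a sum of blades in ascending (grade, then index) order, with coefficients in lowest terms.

first term: 203/20 + 313/40*e1 + 85/12*e2 - 251/40*e1 e2
second term: 203/20 - 233/40*e1 - 139/12*e2 + 491/40*e1 e2
Answer: 273/20*e1 + 56/3*e2 - 371/20*e1 e2


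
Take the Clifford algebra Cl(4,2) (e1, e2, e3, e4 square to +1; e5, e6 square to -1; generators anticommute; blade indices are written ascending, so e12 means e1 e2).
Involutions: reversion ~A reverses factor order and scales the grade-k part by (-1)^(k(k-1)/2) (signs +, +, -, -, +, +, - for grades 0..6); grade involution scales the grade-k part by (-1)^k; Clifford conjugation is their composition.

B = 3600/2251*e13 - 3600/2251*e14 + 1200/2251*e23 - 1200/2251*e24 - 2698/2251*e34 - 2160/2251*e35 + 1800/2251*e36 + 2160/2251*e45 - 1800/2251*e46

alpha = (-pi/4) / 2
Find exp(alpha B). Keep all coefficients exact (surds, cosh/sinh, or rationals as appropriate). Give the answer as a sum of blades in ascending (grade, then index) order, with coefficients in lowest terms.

B^2 term by term: the squares give (3600/2251)^2*(e13)^2 + (-3600/2251)^2*(e14)^2 + (1200/2251)^2*(e23)^2 + (-1200/2251)^2*(e24)^2 + (-2698/2251)^2*(e34)^2 + (-2160/2251)^2*(e35)^2 + (1800/2251)^2*(e36)^2 + (2160/2251)^2*(e45)^2 + (-1800/2251)^2*(e46)^2 = 12960000/5067001*(-1) + 12960000/5067001*(-1) + 1440000/5067001*(-1) + 1440000/5067001*(-1) + 7279204/5067001*(-1) + 4665600/5067001*(+1) + 3240000/5067001*(+1) + 4665600/5067001*(+1) + 3240000/5067001*(+1) = -4 (each basis 2-blade squares to minus the product of its generators' squares); cross terms between blades sharing an index anticommute and cancel; the commuting (index-disjoint) pairs give grade-4 terms 2*c*c'*(blade product), which cancel blade by blade — e1234: 8640000/5067001 - 8640000/5067001 = 0; e1345: 15552000/5067001 - 15552000/5067001 = 0; e1346: -12960000/5067001 + 12960000/5067001 = 0; e2345: 5184000/5067001 - 5184000/5067001 = 0; e2346: -4320000/5067001 + 4320000/5067001 = 0; e3456: -7776000/5067001 + 7776000/5067001 = 0 — confirming B is simple. So B^2 = -4.
B^2 = -4 — the negative square puts this in the circular regime; l = 2, alpha*l = -pi/4, so exp(alpha B) = cos(-pi/4) + (sin(-pi/4)/2)*B = sqrt(2)/2 + (-sqrt(2)/4)*B.
Answer: sqrt(2)/2 - 900*sqrt(2)/2251*e13 + 900*sqrt(2)/2251*e14 - 300*sqrt(2)/2251*e23 + 300*sqrt(2)/2251*e24 + 1349*sqrt(2)/4502*e34 + 540*sqrt(2)/2251*e35 - 450*sqrt(2)/2251*e36 - 540*sqrt(2)/2251*e45 + 450*sqrt(2)/2251*e46


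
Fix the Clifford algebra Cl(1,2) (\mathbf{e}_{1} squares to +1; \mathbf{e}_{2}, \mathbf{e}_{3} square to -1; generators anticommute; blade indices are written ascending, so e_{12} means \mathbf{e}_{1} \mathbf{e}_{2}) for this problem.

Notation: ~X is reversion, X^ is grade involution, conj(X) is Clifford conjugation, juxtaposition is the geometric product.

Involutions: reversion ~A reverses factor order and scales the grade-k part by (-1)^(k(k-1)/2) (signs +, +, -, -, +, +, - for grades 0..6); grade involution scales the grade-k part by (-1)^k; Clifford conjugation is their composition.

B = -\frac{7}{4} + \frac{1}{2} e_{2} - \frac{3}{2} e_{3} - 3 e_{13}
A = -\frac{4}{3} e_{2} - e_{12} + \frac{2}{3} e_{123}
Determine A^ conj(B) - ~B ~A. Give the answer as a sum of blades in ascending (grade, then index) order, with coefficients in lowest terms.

first term: \frac{2}{3} - \frac{1}{2} e_{1} - \frac{1}{3} e_{2} + \frac{11}{4} e_{12} + \frac{1}{3} e_{13} + 5 e_{23} - \frac{13}{3} e_{123}
second term: \frac{2}{3} + \frac{1}{2} e_{1} + \frac{13}{3} e_{2} - \frac{11}{4} e_{12} - \frac{1}{3} e_{13} + e_{23} + \frac{11}{3} e_{123}
Answer: -e_{1} - \frac{14}{3} e_{2} + \frac{11}{2} e_{12} + \frac{2}{3} e_{13} + 4 e_{23} - 8 e_{123}


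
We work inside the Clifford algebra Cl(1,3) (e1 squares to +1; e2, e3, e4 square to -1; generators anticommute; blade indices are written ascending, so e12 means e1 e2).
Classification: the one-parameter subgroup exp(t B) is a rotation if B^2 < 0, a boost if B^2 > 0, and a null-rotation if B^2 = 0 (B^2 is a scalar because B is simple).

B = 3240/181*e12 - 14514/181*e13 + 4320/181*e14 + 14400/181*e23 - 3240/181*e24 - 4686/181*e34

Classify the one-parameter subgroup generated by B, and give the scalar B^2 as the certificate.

B^2 term by term: the squares give (3240/181)^2*(e12)^2 + (-14514/181)^2*(e13)^2 + (4320/181)^2*(e14)^2 + (14400/181)^2*(e23)^2 + (-3240/181)^2*(e24)^2 + (-4686/181)^2*(e34)^2 = 10497600/32761*(+1) + 210656196/32761*(+1) + 18662400/32761*(+1) + 207360000/32761*(-1) + 10497600/32761*(-1) + 21958596/32761*(-1) = 0 (each basis 2-blade squares to minus the product of its generators' squares); cross terms between blades sharing an index anticommute and cancel; the commuting (index-disjoint) pairs give grade-4 terms 2*c*c'*(blade product), which cancel blade by blade — e1234: -30365280/32761 - 94050720/32761 + 124416000/32761 = 0 — confirming B is simple. So B^2 = 0.
Answer: null-rotation, certificate B^2 = 0. No conjugation can change B^2 = 0; the sign gives the class.


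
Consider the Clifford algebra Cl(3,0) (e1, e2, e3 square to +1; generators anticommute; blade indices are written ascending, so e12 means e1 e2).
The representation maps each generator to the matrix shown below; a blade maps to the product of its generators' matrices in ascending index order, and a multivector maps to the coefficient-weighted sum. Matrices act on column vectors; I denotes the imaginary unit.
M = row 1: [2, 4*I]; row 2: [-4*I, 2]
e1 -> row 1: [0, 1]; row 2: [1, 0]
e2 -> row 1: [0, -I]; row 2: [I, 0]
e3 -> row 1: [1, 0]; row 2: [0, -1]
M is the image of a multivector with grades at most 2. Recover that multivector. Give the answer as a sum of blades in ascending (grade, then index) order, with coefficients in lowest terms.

Method: 1, rho(e1), rho(e2), rho(e3) form a trace-orthogonal basis of the 2x2 complex matrices (tr(X Y) = 2 if X = Y, else 0), so M = m0*1 + m1*rho(e1) + m2*rho(e2) + m3*rho(e3) with m0 = tr(M)/2 = 2, m1 = tr(M rho(e1))/2 = 0, m2 = tr(M rho(e2))/2 = -4, m3 = tr(M rho(e3))/2 = 0.
Multiplying table entries, the bivector images are rho(e12) = I*rho(e3), rho(e13) = -I*rho(e2), rho(e23) = I*rho(e1); with real blade coefficients the real parts of m0..m3 are the coefficients of 1, e1, e2, e3 and the imaginary parts give the bivectors (e23: Im m1, e13: -Im m2, e12: Im m3).
Answer: 2 - 4*e2


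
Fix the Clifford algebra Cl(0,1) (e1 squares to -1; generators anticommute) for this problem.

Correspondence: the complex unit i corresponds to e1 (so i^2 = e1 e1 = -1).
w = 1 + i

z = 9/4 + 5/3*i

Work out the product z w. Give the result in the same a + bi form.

In blades: z = 9/4 + 5/3*e1, w = 1 + e1.
Distribute z over w term by term (generator squares from the signature, products reordered to ascending indices): (9/4)*w = 9/4 + 9/4*e1; (5/3*e1)*w = -5/3 + 5/3*e1.
Sum: 7/12 + 47/12*e1; translating back through the correspondence:
Answer: 7/12 + 47/12*i


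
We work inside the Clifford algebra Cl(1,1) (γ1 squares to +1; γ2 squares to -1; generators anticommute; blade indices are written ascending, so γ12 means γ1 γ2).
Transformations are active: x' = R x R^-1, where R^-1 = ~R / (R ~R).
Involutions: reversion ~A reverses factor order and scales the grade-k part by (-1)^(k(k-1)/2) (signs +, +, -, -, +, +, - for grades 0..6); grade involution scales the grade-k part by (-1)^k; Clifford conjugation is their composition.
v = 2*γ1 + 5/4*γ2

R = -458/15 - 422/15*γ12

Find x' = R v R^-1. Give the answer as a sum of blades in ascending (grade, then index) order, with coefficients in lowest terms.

~R = -458/15 + 422/15*γ12, and R ~R = 704/5, so R^-1 = ~R / (704/5).
R v = -259/10*γ1 + 181/10*γ2
Answer: 48751/5280*γ1 - 48049/5280*γ2


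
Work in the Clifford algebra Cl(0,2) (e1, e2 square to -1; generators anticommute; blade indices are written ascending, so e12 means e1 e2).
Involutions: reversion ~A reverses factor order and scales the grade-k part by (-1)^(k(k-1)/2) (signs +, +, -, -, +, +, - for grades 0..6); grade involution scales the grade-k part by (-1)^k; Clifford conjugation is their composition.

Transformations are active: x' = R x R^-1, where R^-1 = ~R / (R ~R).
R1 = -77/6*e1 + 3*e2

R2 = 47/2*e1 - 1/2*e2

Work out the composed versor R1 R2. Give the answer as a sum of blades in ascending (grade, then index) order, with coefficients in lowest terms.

Distribute over the terms of R1 (each basis-blade product reordered to ascending indices, repeated generators contracted through their squares):
(-77/6*e1) R2 = 3619/12 + 77/12*e12
(3*e2) R2 = 3/2 - 141/2*e12
Summing the partial products and collecting blades:
Answer: 3637/12 - 769/12*e12


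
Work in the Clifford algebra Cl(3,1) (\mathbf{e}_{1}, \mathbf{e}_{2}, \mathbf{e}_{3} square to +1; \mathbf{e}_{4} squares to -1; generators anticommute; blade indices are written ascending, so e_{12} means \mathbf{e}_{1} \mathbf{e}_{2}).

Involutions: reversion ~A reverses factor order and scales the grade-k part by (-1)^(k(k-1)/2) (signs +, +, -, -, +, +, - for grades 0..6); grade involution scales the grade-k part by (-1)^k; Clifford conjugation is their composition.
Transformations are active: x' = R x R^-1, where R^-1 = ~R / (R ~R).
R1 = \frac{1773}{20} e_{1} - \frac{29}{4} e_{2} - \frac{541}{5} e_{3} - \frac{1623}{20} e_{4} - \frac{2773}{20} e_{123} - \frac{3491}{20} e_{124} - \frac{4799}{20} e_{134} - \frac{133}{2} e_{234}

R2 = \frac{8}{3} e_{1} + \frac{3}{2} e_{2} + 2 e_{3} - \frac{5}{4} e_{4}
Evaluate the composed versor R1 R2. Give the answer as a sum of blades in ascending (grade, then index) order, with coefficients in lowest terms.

Distribute over the terms of R2 (each basis-blade product reordered to ascending indices, repeated generators contracted through their squares):
R1 (\frac{8}{3} e_{1}) = \frac{1182}{5} + \frac{58}{3} e_{12} + \frac{4328}{15} e_{13} + \frac{1082}{5} e_{14} - \frac{5546}{15} e_{23} - \frac{6982}{15} e_{24} - \frac{9598}{15} e_{34} + \frac{532}{3} e_{1234}
R1 (\frac{3}{2} e_{2}) = -\frac{87}{8} + \frac{5319}{40} e_{12} + \frac{8319}{40} e_{13} + \frac{10473}{40} e_{14} + \frac{1623}{10} e_{23} + \frac{4869}{40} e_{24} - \frac{399}{4} e_{34} - \frac{14397}{40} e_{1234}
R1 (2 e_{3}) = -\frac{1082}{5} - \frac{2773}{10} e_{12} + \frac{1773}{10} e_{13} + \frac{4799}{10} e_{14} - \frac{29}{2} e_{23} + 133 e_{24} + \frac{1623}{10} e_{34} + \frac{3491}{10} e_{1234}
R1 (-\frac{5}{4} e_{4}) = -\frac{1623}{16} - \frac{3491}{16} e_{12} - \frac{4799}{16} e_{13} - \frac{1773}{16} e_{14} - \frac{665}{8} e_{23} + \frac{145}{16} e_{24} + \frac{541}{4} e_{34} + \frac{2773}{16} e_{1234}
Summing the partial products and collecting blades:
Answer: -\frac{1477}{16} - \frac{82363}{240} e_{12} + \frac{89729}{240} e_{13} + \frac{13557}{16} e_{14} - \frac{36607}{120} e_{23} - \frac{48403}{240} e_{24} - \frac{6631}{15} e_{34} + \frac{81557}{240} e_{1234}
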